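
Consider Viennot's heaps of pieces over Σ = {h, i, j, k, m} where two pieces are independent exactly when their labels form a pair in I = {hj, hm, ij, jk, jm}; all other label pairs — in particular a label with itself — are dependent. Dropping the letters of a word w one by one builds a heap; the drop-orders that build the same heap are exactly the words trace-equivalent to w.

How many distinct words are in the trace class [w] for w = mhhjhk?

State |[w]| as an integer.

24

piece 0:m — minimal
piece 1:h — minimal
piece 2:h rests on {1:h}
piece 3:j — minimal
piece 4:h rests on {2:h}
piece 5:k rests on {0:m, 4:h}
minimal pieces: {0:m, 1:h, 3:j}
ways to finish when only these pieces remain (= sum over removing one remaining piece with nothing left below it):
  1 left: {3}→1  {5}→1
  2 left: {0,5}→1  {3,5}→2  {4,5}→1
  3 left: {0,3,5}→3  {0,4,5}→2  {2,4,5}→1  {3,4,5}→3
  4 left: {0,2,4,5}→3  {0,3,4,5}→8  {1,2,4,5}→1  {2,3,4,5}→4
  placing 0:m first → 5 extensions
  placing 1:h first → 15 extensions
  placing 3:j first → 4 extensions
total linear extensions = 24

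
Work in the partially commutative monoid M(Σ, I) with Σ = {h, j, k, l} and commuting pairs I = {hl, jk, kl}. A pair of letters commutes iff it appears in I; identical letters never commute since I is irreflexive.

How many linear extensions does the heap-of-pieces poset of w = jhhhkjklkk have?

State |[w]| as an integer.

15

piece 0:j — minimal
piece 1:h rests on {0:j}
piece 2:h rests on {1:h}
piece 3:h rests on {2:h}
piece 4:k rests on {3:h}
piece 5:j rests on {3:h}
piece 6:k rests on {4:k}
piece 7:l rests on {5:j}
piece 8:k rests on {6:k}
piece 9:k rests on {8:k}
minimal pieces: {0:j}
ways to finish when only these pieces remain (= sum over removing one remaining piece with nothing left below it):
  1 left: {7}→1  {9}→1
  2 left: {5,7}→1  {7,9}→2  {8,9}→1
  3 left: {5,7,9}→3  {6,8,9}→1  {7,8,9}→3
  4 left: {4,6,8,9}→1  {5,7,8,9}→6  {6,7,8,9}→4
  5 left: {4,6,7,8,9}→5  {5,6,7,8,9}→10
  6 left: {4,5,6,7,8,9}→15
  7 left: {3,4,5,6,7,8,9}→15
  8 left: {2,3,4,5,6,7,8,9}→15
  placing 0:j first → 15 extensions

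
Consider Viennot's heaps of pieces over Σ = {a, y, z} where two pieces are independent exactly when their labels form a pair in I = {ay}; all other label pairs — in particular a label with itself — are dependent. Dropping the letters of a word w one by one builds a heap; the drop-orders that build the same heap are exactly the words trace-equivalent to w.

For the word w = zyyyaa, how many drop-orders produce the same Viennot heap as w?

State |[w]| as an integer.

piece 0:z — minimal
piece 1:y rests on {0:z}
piece 2:y rests on {1:y}
piece 3:y rests on {2:y}
piece 4:a rests on {0:z}
piece 5:a rests on {4:a}
minimal pieces: {0:z}
ways to finish when only these pieces remain (= sum over removing one remaining piece with nothing left below it):
  1 left: {3}→1  {5}→1
  2 left: {2,3}→1  {3,5}→2  {4,5}→1
  3 left: {1,2,3}→1  {2,3,5}→3  {3,4,5}→3
  4 left: {1,2,3,5}→4  {2,3,4,5}→6
  placing 0:z first → 10 extensions

10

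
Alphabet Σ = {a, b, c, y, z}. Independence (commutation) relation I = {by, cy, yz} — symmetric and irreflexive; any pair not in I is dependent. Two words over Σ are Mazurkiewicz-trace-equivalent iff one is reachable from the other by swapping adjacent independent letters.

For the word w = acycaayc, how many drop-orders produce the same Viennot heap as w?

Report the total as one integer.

6

drop 0:a onto floor
drop 1:c onto {0:a}
drop 2:y onto {0:a}
drop 3:c onto {1:c}
drop 4:a onto {2:y, 3:c}
drop 5:a onto {4:a}
drop 6:y onto {5:a}
drop 7:c onto {5:a}
ground layer = {0:a}
drop-orders for the pieces not yet dropped (sum over which currently-grounded one goes next):
  1 to go: {6} 1  {7} 1
  2 to go: {6,7} 2
  3 to go: {5,6,7} 2
  4 to go: {4,5,6,7} 2
  5 to go: {2,4,5,6,7} 2  {3,4,5,6,7} 2
  6 to go: {1,3,4,5,6,7} 2  {2,3,4,5,6,7} 4
  if 0:a drops first: 6 orders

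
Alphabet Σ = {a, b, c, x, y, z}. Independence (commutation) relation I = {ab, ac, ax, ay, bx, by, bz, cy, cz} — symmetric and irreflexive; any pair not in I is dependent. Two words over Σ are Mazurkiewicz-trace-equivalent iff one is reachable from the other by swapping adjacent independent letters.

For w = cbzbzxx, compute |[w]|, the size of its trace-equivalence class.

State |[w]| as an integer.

#0=c has no predecessor
#1=b depends on [0:c]
#2=z has no predecessor
#3=b depends on [1:b]
#4=z depends on [2:z]
#5=x depends on [0:c, 4:z]
#6=x depends on [5:x]
sources: [0:c, 2:z]
N(rest) = Σ N(rest − s) over sources s of rest; N(one piece) = 1:
  size 1 → [3]=1  [6]=1
  size 2 → [1,3]=1  [3,6]=2  [5,6]=1
  size 3 → [1,3,6]=3  [3,5,6]=3  [4,5,6]=1
  size 4 → [1,3,5,6]=6  [2,4,5,6]=1  [3,4,5,6]=4
  size 5 → [0,1,3,5,6]=6  [1,3,4,5,6]=10  [2,3,4,5,6]=5
  first=0(c) contributes 15
  first=2(z) contributes 16
|[w]| = 31

31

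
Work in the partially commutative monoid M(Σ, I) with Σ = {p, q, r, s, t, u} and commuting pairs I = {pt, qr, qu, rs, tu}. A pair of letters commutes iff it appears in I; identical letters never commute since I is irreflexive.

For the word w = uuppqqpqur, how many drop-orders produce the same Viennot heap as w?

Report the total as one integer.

3

drop 0:u onto floor
drop 1:u onto {0:u}
drop 2:p onto {1:u}
drop 3:p onto {2:p}
drop 4:q onto {3:p}
drop 5:q onto {4:q}
drop 6:p onto {5:q}
drop 7:q onto {6:p}
drop 8:u onto {6:p}
drop 9:r onto {8:u}
ground layer = {0:u}
drop-orders for the pieces not yet dropped (sum over which currently-grounded one goes next):
  1 to go: {7} 1  {9} 1
  2 to go: {7,9} 2  {8,9} 1
  3 to go: {7,8,9} 3
  4 to go: {6,7,8,9} 3
  5 to go: {5,6,7,8,9} 3
  6 to go: {4,5,6,7,8,9} 3
  7 to go: {3,4,5,6,7,8,9} 3
  8 to go: {2,3,4,5,6,7,8,9} 3
  if 0:u drops first: 3 orders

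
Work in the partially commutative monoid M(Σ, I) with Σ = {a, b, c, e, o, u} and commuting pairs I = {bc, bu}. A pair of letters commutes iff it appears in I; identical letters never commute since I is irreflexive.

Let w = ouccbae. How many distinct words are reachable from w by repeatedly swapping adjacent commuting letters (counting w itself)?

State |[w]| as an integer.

4

0(o) covers ∅
1(u) covers 0:o
2(c) covers 1:u
3(c) covers 2:c
4(b) covers 0:o
5(a) covers 3:c, 4:b
6(e) covers 5:a
floor of heap: 0:o
completions by unplaced set U, small U first (add the entries for U minus each lowest piece of U):
  |U|=1: {6}:1
  |U|=2: {5,6}:1
  |U|=3: {3,5,6}:1  {4,5,6}:1
  |U|=4: {2,3,5,6}:1  {3,4,5,6}:2
  |U|=5: {1,2,3,5,6}:1  {2,3,4,5,6}:3
  start at 0(o): 4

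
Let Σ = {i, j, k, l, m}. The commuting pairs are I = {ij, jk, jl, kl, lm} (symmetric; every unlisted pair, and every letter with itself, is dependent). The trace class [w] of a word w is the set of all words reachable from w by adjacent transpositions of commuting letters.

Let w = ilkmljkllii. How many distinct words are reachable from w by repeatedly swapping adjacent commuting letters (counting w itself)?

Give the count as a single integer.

drop 0:i onto floor
drop 1:l onto {0:i}
drop 2:k onto {0:i}
drop 3:m onto {2:k}
drop 4:l onto {1:l}
drop 5:j onto {3:m}
drop 6:k onto {3:m}
drop 7:l onto {4:l}
drop 8:l onto {7:l}
drop 9:i onto {6:k, 8:l}
drop 10:i onto {9:i}
ground layer = {0:i}
drop-orders for the pieces not yet dropped (sum over which currently-grounded one goes next):
  1 to go: {5} 1  {10} 1
  2 to go: {5,10} 2  {9,10} 1
  3 to go: {5,9,10} 3  {6,9,10} 1  {8,9,10} 1
  4 to go: {5,6,9,10} 4  {5,8,9,10} 4  {6,8,9,10} 2  {7,8,9,10} 1
  5 to go: {3,5,6,9,10} 4  {4,7,8,9,10} 1  {5,6,8,9,10} 10  {5,7,8,9,10} 5  {6,7,8,9,10} 3
  6 to go: {1,4,7,8,9,10} 1  {2,3,5,6,9,10} 4  {3,5,6,8,9,10} 14  {4,5,7,8,9,10} 6  {4,6,7,8,9,10} 4  {5,6,7,8,9,10} 18
  7 to go: {1,4,5,7,8,9,10} 7  {1,4,6,7,8,9,10} 5  {2,3,5,6,8,9,10} 18  {3,5,6,7,8,9,10} 32  {4,5,6,7,8,9,10} 28
  8 to go: {1,4,5,6,7,8,9,10} 40  {2,3,5,6,7,8,9,10} 50  {3,4,5,6,7,8,9,10} 60
  9 to go: {1,3,4,5,6,7,8,9,10} 100  {2,3,4,5,6,7,8,9,10} 110
  if 0:i drops first: 210 orders

210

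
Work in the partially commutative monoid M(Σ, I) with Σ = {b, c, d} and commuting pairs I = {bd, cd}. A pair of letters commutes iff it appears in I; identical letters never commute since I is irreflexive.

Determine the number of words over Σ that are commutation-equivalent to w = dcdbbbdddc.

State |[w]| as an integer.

252

piece 0:d — minimal
piece 1:c — minimal
piece 2:d rests on {0:d}
piece 3:b rests on {1:c}
piece 4:b rests on {3:b}
piece 5:b rests on {4:b}
piece 6:d rests on {2:d}
piece 7:d rests on {6:d}
piece 8:d rests on {7:d}
piece 9:c rests on {5:b}
minimal pieces: {0:d, 1:c}
ways to finish when only these pieces remain (= sum over removing one remaining piece with nothing left below it):
  1 left: {8}→1  {9}→1
  2 left: {5,9}→1  {7,8}→1  {8,9}→2
  3 left: {4,5,9}→1  {5,8,9}→3  {6,7,8}→1  {7,8,9}→3
  4 left: {2,6,7,8}→1  {3,4,5,9}→1  {4,5,8,9}→4  {5,7,8,9}→6  {6,7,8,9}→4
  5 left: {0,2,6,7,8}→1  {1,3,4,5,9}→1  {2,6,7,8,9}→5  {3,4,5,8,9}→5  {4,5,7,8,9}→10  {5,6,7,8,9}→10
  6 left: {0,2,6,7,8,9}→6  {1,3,4,5,8,9}→6  {2,5,6,7,8,9}→15  {3,4,5,7,8,9}→15  {4,5,6,7,8,9}→20
  7 left: {0,2,5,6,7,8,9}→21  {1,3,4,5,7,8,9}→21  {2,4,5,6,7,8,9}→35  {3,4,5,6,7,8,9}→35
  8 left: {0,2,4,5,6,7,8,9}→56  {1,3,4,5,6,7,8,9}→56  {2,3,4,5,6,7,8,9}→70
  placing 0:d first → 126 extensions
  placing 1:c first → 126 extensions
total linear extensions = 252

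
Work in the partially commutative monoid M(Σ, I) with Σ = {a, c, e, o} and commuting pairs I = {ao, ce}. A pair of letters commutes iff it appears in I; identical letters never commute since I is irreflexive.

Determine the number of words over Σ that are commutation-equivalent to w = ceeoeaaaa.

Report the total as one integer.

3

#0=c has no predecessor
#1=e has no predecessor
#2=e depends on [1:e]
#3=o depends on [0:c, 2:e]
#4=e depends on [3:o]
#5=a depends on [4:e]
#6=a depends on [5:a]
#7=a depends on [6:a]
#8=a depends on [7:a]
sources: [0:c, 1:e]
N(rest) = Σ N(rest − s) over sources s of rest; N(one piece) = 1:
  size 1 → [8]=1
  size 2 → [7,8]=1
  size 3 → [6,7,8]=1
  size 4 → [5,6,7,8]=1
  size 5 → [4,5,6,7,8]=1
  size 6 → [3,4,5,6,7,8]=1
  size 7 → [0,3,4,5,6,7,8]=1  [2,3,4,5,6,7,8]=1
  first=0(c) contributes 1
  first=1(e) contributes 2
|[w]| = 3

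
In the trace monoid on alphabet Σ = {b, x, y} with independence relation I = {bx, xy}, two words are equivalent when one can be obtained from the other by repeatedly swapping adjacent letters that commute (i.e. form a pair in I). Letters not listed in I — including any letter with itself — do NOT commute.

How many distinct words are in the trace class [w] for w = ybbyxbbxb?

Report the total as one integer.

drop 0:y onto floor
drop 1:b onto {0:y}
drop 2:b onto {1:b}
drop 3:y onto {2:b}
drop 4:x onto floor
drop 5:b onto {3:y}
drop 6:b onto {5:b}
drop 7:x onto {4:x}
drop 8:b onto {6:b}
ground layer = {0:y, 4:x}
drop-orders for the pieces not yet dropped (sum over which currently-grounded one goes next):
  1 to go: {7} 1  {8} 1
  2 to go: {4,7} 1  {6,8} 1  {7,8} 2
  3 to go: {4,7,8} 3  {5,6,8} 1  {6,7,8} 3
  4 to go: {3,5,6,8} 1  {4,6,7,8} 6  {5,6,7,8} 4
  5 to go: {2,3,5,6,8} 1  {3,5,6,7,8} 5  {4,5,6,7,8} 10
  6 to go: {1,2,3,5,6,8} 1  {2,3,5,6,7,8} 6  {3,4,5,6,7,8} 15
  7 to go: {0,1,2,3,5,6,8} 1  {1,2,3,5,6,7,8} 7  {2,3,4,5,6,7,8} 21
  if 0:y drops first: 28 orders
  if 4:x drops first: 8 orders
heap linearizations: 36

36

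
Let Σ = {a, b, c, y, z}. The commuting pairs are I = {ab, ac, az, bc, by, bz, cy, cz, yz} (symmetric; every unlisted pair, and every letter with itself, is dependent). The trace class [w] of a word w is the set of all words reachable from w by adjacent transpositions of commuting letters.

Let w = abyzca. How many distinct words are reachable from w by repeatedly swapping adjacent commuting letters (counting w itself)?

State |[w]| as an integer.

piece 0:a — minimal
piece 1:b — minimal
piece 2:y rests on {0:a}
piece 3:z — minimal
piece 4:c — minimal
piece 5:a rests on {2:y}
minimal pieces: {0:a, 1:b, 3:z, 4:c}
ways to finish when only these pieces remain (= sum over removing one remaining piece with nothing left below it):
  1 left: {1}→1  {3}→1  {4}→1  {5}→1
  2 left: {1,3}→2  {1,4}→2  {1,5}→2  {2,5}→1  {3,4}→2  {3,5}→2  {4,5}→2
  3 left: {0,2,5}→1  {1,2,5}→3  {1,3,4}→6  {1,3,5}→6  {1,4,5}→6  {2,3,5}→3  {2,4,5}→3  {3,4,5}→6
  4 left: {0,1,2,5}→4  {0,2,3,5}→4  {0,2,4,5}→4  {1,2,3,5}→12  {1,2,4,5}→12  {1,3,4,5}→24  {2,3,4,5}→12
  placing 0:a first → 60 extensions
  placing 1:b first → 20 extensions
  placing 3:z first → 20 extensions
  placing 4:c first → 20 extensions
total linear extensions = 120

120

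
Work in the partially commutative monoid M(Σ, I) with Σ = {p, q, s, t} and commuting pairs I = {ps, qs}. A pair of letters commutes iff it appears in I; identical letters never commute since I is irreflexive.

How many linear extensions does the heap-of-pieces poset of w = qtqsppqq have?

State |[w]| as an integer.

6

0(q) covers ∅
1(t) covers 0:q
2(q) covers 1:t
3(s) covers 1:t
4(p) covers 2:q
5(p) covers 4:p
6(q) covers 5:p
7(q) covers 6:q
floor of heap: 0:q
completions by unplaced set U, small U first (add the entries for U minus each lowest piece of U):
  |U|=1: {3}:1  {7}:1
  |U|=2: {3,7}:2  {6,7}:1
  |U|=3: {3,6,7}:3  {5,6,7}:1
  |U|=4: {3,5,6,7}:4  {4,5,6,7}:1
  |U|=5: {2,4,5,6,7}:1  {3,4,5,6,7}:5
  |U|=6: {2,3,4,5,6,7}:6
  start at 0(q): 6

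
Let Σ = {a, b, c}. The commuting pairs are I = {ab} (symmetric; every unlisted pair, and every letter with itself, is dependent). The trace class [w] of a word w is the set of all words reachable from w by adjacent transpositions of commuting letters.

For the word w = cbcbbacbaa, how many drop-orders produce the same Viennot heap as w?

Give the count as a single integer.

drop 0:c onto floor
drop 1:b onto {0:c}
drop 2:c onto {1:b}
drop 3:b onto {2:c}
drop 4:b onto {3:b}
drop 5:a onto {2:c}
drop 6:c onto {4:b, 5:a}
drop 7:b onto {6:c}
drop 8:a onto {6:c}
drop 9:a onto {8:a}
ground layer = {0:c}
drop-orders for the pieces not yet dropped (sum over which currently-grounded one goes next):
  1 to go: {7} 1  {9} 1
  2 to go: {7,9} 2  {8,9} 1
  3 to go: {7,8,9} 3
  4 to go: {6,7,8,9} 3
  5 to go: {4,6,7,8,9} 3  {5,6,7,8,9} 3
  6 to go: {3,4,6,7,8,9} 3  {4,5,6,7,8,9} 6
  7 to go: {3,4,5,6,7,8,9} 9
  8 to go: {2,3,4,5,6,7,8,9} 9
  if 0:c drops first: 9 orders

9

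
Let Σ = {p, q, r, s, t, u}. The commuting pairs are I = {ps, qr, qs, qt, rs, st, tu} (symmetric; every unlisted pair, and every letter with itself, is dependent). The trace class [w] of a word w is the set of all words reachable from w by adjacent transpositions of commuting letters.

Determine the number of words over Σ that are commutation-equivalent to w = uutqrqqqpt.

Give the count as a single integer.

25

#0=u has no predecessor
#1=u depends on [0:u]
#2=t has no predecessor
#3=q depends on [1:u]
#4=r depends on [1:u, 2:t]
#5=q depends on [3:q]
#6=q depends on [5:q]
#7=q depends on [6:q]
#8=p depends on [4:r, 7:q]
#9=t depends on [8:p]
sources: [0:u, 2:t]
N(rest) = Σ N(rest − s) over sources s of rest; N(one piece) = 1:
  size 1 → [9]=1
  size 2 → [8,9]=1
  size 3 → [4,8,9]=1  [7,8,9]=1
  size 4 → [2,4,8,9]=1  [4,7,8,9]=2  [6,7,8,9]=1
  size 5 → [2,4,7,8,9]=3  [4,6,7,8,9]=3  [5,6,7,8,9]=1
  size 6 → [2,4,6,7,8,9]=6  [3,5,6,7,8,9]=1  [4,5,6,7,8,9]=4
  size 7 → [2,4,5,6,7,8,9]=10  [3,4,5,6,7,8,9]=5
  size 8 → [1,3,4,5,6,7,8,9]=5  [2,3,4,5,6,7,8,9]=15
  first=0(u) contributes 20
  first=2(t) contributes 5
|[w]| = 25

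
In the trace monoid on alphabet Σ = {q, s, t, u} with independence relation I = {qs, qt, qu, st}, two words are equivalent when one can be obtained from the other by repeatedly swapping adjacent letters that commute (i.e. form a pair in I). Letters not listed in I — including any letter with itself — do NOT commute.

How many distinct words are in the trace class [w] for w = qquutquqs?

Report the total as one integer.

#0=q has no predecessor
#1=q depends on [0:q]
#2=u has no predecessor
#3=u depends on [2:u]
#4=t depends on [3:u]
#5=q depends on [1:q]
#6=u depends on [4:t]
#7=q depends on [5:q]
#8=s depends on [6:u]
sources: [0:q, 2:u]
N(rest) = Σ N(rest − s) over sources s of rest; N(one piece) = 1:
  size 1 → [7]=1  [8]=1
  size 2 → [5,7]=1  [6,8]=1  [7,8]=2
  size 3 → [1,5,7]=1  [4,6,8]=1  [5,7,8]=3  [6,7,8]=3
  size 4 → [0,1,5,7]=1  [1,5,7,8]=4  [3,4,6,8]=1  [4,6,7,8]=4  [5,6,7,8]=6
  size 5 → [0,1,5,7,8]=5  [1,5,6,7,8]=10  [2,3,4,6,8]=1  [3,4,6,7,8]=5  [4,5,6,7,8]=10
  size 6 → [0,1,5,6,7,8]=15  [1,4,5,6,7,8]=20  [2,3,4,6,7,8]=6  [3,4,5,6,7,8]=15
  size 7 → [0,1,4,5,6,7,8]=35  [1,3,4,5,6,7,8]=35  [2,3,4,5,6,7,8]=21
  first=0(q) contributes 56
  first=2(u) contributes 70
|[w]| = 126

126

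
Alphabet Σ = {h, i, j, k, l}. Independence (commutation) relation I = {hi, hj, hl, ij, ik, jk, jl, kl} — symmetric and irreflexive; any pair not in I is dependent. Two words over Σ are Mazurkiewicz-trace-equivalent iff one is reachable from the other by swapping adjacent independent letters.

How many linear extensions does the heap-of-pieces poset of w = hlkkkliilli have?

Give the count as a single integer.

drop 0:h onto floor
drop 1:l onto floor
drop 2:k onto {0:h}
drop 3:k onto {2:k}
drop 4:k onto {3:k}
drop 5:l onto {1:l}
drop 6:i onto {5:l}
drop 7:i onto {6:i}
drop 8:l onto {7:i}
drop 9:l onto {8:l}
drop 10:i onto {9:l}
ground layer = {0:h, 1:l}
drop-orders for the pieces not yet dropped (sum over which currently-grounded one goes next):
  1 to go: {4} 1  {10} 1
  2 to go: {3,4} 1  {4,10} 2  {9,10} 1
  3 to go: {2,3,4} 1  {3,4,10} 3  {4,9,10} 3  {8,9,10} 1
  4 to go: {0,2,3,4} 1  {2,3,4,10} 4  {3,4,9,10} 6  {4,8,9,10} 4  {7,8,9,10} 1
  5 to go: {0,2,3,4,10} 5  {2,3,4,9,10} 10  {3,4,8,9,10} 10  {4,7,8,9,10} 5  {6,7,8,9,10} 1
  6 to go: {0,2,3,4,9,10} 15  {2,3,4,8,9,10} 20  {3,4,7,8,9,10} 15  {4,6,7,8,9,10} 6  {5,6,7,8,9,10} 1
  7 to go: {0,2,3,4,8,9,10} 35  {1,5,6,7,8,9,10} 1  {2,3,4,7,8,9,10} 35  {3,4,6,7,8,9,10} 21  {4,5,6,7,8,9,10} 7
  8 to go: {0,2,3,4,7,8,9,10} 70  {1,4,5,6,7,8,9,10} 8  {2,3,4,6,7,8,9,10} 56  {3,4,5,6,7,8,9,10} 28
  9 to go: {0,2,3,4,6,7,8,9,10} 126  {1,3,4,5,6,7,8,9,10} 36  {2,3,4,5,6,7,8,9,10} 84
  if 0:h drops first: 120 orders
  if 1:l drops first: 210 orders
heap linearizations: 330

330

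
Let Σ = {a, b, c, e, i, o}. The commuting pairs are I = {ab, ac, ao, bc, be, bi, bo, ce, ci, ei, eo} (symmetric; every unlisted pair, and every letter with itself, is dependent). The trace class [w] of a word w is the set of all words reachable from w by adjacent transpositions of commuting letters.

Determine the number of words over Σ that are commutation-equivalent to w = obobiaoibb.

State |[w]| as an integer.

0(o) covers ∅
1(b) covers ∅
2(o) covers 0:o
3(b) covers 1:b
4(i) covers 2:o
5(a) covers 4:i
6(o) covers 4:i
7(i) covers 5:a, 6:o
8(b) covers 3:b
9(b) covers 8:b
floor of heap: 0:o, 1:b
completions by unplaced set U, small U first (add the entries for U minus each lowest piece of U):
  |U|=1: {7}:1  {9}:1
  |U|=2: {5,7}:1  {6,7}:1  {7,9}:2  {8,9}:1
  |U|=3: {3,8,9}:1  {5,6,7}:2  {5,7,9}:3  {6,7,9}:3  {7,8,9}:3
  |U|=4: {1,3,8,9}:1  {3,7,8,9}:4  {4,5,6,7}:2  {5,6,7,9}:8  {5,7,8,9}:6  {6,7,8,9}:6
  |U|=5: {1,3,7,8,9}:5  {2,4,5,6,7}:2  {3,5,7,8,9}:10  {3,6,7,8,9}:10  {4,5,6,7,9}:10  {5,6,7,8,9}:20
  |U|=6: {0,2,4,5,6,7}:2  {1,3,5,7,8,9}:15  {1,3,6,7,8,9}:15  {2,4,5,6,7,9}:12  {3,5,6,7,8,9}:40  {4,5,6,7,8,9}:30
  |U|=7: {0,2,4,5,6,7,9}:14  {1,3,5,6,7,8,9}:70  {2,4,5,6,7,8,9}:42  {3,4,5,6,7,8,9}:70
  |U|=8: {0,2,4,5,6,7,8,9}:56  {1,3,4,5,6,7,8,9}:140  {2,3,4,5,6,7,8,9}:112
  start at 0(o): 252
  start at 1(b): 168
sum over floor = 420

420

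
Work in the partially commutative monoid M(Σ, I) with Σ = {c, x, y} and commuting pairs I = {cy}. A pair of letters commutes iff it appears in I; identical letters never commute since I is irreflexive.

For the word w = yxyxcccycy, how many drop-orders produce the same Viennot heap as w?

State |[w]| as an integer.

drop 0:y onto floor
drop 1:x onto {0:y}
drop 2:y onto {1:x}
drop 3:x onto {2:y}
drop 4:c onto {3:x}
drop 5:c onto {4:c}
drop 6:c onto {5:c}
drop 7:y onto {3:x}
drop 8:c onto {6:c}
drop 9:y onto {7:y}
ground layer = {0:y}
drop-orders for the pieces not yet dropped (sum over which currently-grounded one goes next):
  1 to go: {8} 1  {9} 1
  2 to go: {6,8} 1  {7,9} 1  {8,9} 2
  3 to go: {5,6,8} 1  {6,8,9} 3  {7,8,9} 3
  4 to go: {4,5,6,8} 1  {5,6,8,9} 4  {6,7,8,9} 6
  5 to go: {4,5,6,8,9} 5  {5,6,7,8,9} 10
  6 to go: {4,5,6,7,8,9} 15
  7 to go: {3,4,5,6,7,8,9} 15
  8 to go: {2,3,4,5,6,7,8,9} 15
  if 0:y drops first: 15 orders

15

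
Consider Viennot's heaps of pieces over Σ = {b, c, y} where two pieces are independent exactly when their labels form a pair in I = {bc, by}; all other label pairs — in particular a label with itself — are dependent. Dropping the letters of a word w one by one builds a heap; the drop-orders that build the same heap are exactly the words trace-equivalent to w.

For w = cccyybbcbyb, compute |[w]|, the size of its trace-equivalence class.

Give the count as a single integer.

330

#0=c has no predecessor
#1=c depends on [0:c]
#2=c depends on [1:c]
#3=y depends on [2:c]
#4=y depends on [3:y]
#5=b has no predecessor
#6=b depends on [5:b]
#7=c depends on [4:y]
#8=b depends on [6:b]
#9=y depends on [7:c]
#10=b depends on [8:b]
sources: [0:c, 5:b]
N(rest) = Σ N(rest − s) over sources s of rest; N(one piece) = 1:
  size 1 → [9]=1  [10]=1
  size 2 → [7,9]=1  [8,10]=1  [9,10]=2
  size 3 → [4,7,9]=1  [6,8,10]=1  [7,9,10]=3  [8,9,10]=3
  size 4 → [3,4,7,9]=1  [4,7,9,10]=4  [5,6,8,10]=1  [6,8,9,10]=4  [7,8,9,10]=6
  size 5 → [2,3,4,7,9]=1  [3,4,7,9,10]=5  [4,7,8,9,10]=10  [5,6,8,9,10]=5  [6,7,8,9,10]=10
  size 6 → [1,2,3,4,7,9]=1  [2,3,4,7,9,10]=6  [3,4,7,8,9,10]=15  [4,6,7,8,9,10]=20  [5,6,7,8,9,10]=15
  size 7 → [0,1,2,3,4,7,9]=1  [1,2,3,4,7,9,10]=7  [2,3,4,7,8,9,10]=21  [3,4,6,7,8,9,10]=35  [4,5,6,7,8,9,10]=35
  size 8 → [0,1,2,3,4,7,9,10]=8  [1,2,3,4,7,8,9,10]=28  [2,3,4,6,7,8,9,10]=56  [3,4,5,6,7,8,9,10]=70
  size 9 → [0,1,2,3,4,7,8,9,10]=36  [1,2,3,4,6,7,8,9,10]=84  [2,3,4,5,6,7,8,9,10]=126
  first=0(c) contributes 210
  first=5(b) contributes 120
|[w]| = 330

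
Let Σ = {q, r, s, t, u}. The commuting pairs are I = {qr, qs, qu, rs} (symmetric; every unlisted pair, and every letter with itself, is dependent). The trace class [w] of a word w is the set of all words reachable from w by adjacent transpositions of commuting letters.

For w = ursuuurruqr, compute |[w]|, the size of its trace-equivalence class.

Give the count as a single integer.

22

0(u) covers ∅
1(r) covers 0:u
2(s) covers 0:u
3(u) covers 1:r, 2:s
4(u) covers 3:u
5(u) covers 4:u
6(r) covers 5:u
7(r) covers 6:r
8(u) covers 7:r
9(q) covers ∅
10(r) covers 8:u
floor of heap: 0:u, 9:q
completions by unplaced set U, small U first (add the entries for U minus each lowest piece of U):
  |U|=1: {9}:1  {10}:1
  |U|=2: {8,10}:1  {9,10}:2
  |U|=3: {7,8,10}:1  {8,9,10}:3
  |U|=4: {6,7,8,10}:1  {7,8,9,10}:4
  |U|=5: {5,6,7,8,10}:1  {6,7,8,9,10}:5
  |U|=6: {4,5,6,7,8,10}:1  {5,6,7,8,9,10}:6
  |U|=7: {3,4,5,6,7,8,10}:1  {4,5,6,7,8,9,10}:7
  |U|=8: {1,3,4,5,6,7,8,10}:1  {2,3,4,5,6,7,8,10}:1  {3,4,5,6,7,8,9,10}:8
  |U|=9: {1,2,3,4,5,6,7,8,10}:2  {1,3,4,5,6,7,8,9,10}:9  {2,3,4,5,6,7,8,9,10}:9
  start at 0(u): 20
  start at 9(q): 2
sum over floor = 22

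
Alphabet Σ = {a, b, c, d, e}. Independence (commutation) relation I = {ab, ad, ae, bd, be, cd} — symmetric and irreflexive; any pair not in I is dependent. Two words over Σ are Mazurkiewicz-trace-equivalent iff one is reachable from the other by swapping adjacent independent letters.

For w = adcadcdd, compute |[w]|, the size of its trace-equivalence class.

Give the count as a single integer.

70

piece 0:a — minimal
piece 1:d — minimal
piece 2:c rests on {0:a}
piece 3:a rests on {2:c}
piece 4:d rests on {1:d}
piece 5:c rests on {3:a}
piece 6:d rests on {4:d}
piece 7:d rests on {6:d}
minimal pieces: {0:a, 1:d}
ways to finish when only these pieces remain (= sum over removing one remaining piece with nothing left below it):
  1 left: {5}→1  {7}→1
  2 left: {3,5}→1  {5,7}→2  {6,7}→1
  3 left: {2,3,5}→1  {3,5,7}→3  {4,6,7}→1  {5,6,7}→3
  4 left: {0,2,3,5}→1  {1,4,6,7}→1  {2,3,5,7}→4  {3,5,6,7}→6  {4,5,6,7}→4
  5 left: {0,2,3,5,7}→5  {1,4,5,6,7}→5  {2,3,5,6,7}→10  {3,4,5,6,7}→10
  6 left: {0,2,3,5,6,7}→15  {1,3,4,5,6,7}→15  {2,3,4,5,6,7}→20
  placing 0:a first → 35 extensions
  placing 1:d first → 35 extensions
total linear extensions = 70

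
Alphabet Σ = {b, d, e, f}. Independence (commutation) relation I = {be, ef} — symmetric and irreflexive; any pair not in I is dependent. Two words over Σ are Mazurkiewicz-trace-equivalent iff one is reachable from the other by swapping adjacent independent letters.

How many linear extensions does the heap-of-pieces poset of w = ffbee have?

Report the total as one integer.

piece 0:f — minimal
piece 1:f rests on {0:f}
piece 2:b rests on {1:f}
piece 3:e — minimal
piece 4:e rests on {3:e}
minimal pieces: {0:f, 3:e}
ways to finish when only these pieces remain (= sum over removing one remaining piece with nothing left below it):
  1 left: {2}→1  {4}→1
  2 left: {1,2}→1  {2,4}→2  {3,4}→1
  3 left: {0,1,2}→1  {1,2,4}→3  {2,3,4}→3
  placing 0:f first → 6 extensions
  placing 3:e first → 4 extensions
total linear extensions = 10

10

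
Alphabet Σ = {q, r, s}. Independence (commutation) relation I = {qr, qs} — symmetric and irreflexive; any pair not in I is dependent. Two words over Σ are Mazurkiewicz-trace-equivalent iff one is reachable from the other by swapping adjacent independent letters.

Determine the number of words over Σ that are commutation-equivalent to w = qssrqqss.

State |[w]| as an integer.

piece 0:q — minimal
piece 1:s — minimal
piece 2:s rests on {1:s}
piece 3:r rests on {2:s}
piece 4:q rests on {0:q}
piece 5:q rests on {4:q}
piece 6:s rests on {3:r}
piece 7:s rests on {6:s}
minimal pieces: {0:q, 1:s}
ways to finish when only these pieces remain (= sum over removing one remaining piece with nothing left below it):
  1 left: {5}→1  {7}→1
  2 left: {4,5}→1  {5,7}→2  {6,7}→1
  3 left: {0,4,5}→1  {3,6,7}→1  {4,5,7}→3  {5,6,7}→3
  4 left: {0,4,5,7}→4  {2,3,6,7}→1  {3,5,6,7}→4  {4,5,6,7}→6
  5 left: {0,4,5,6,7}→10  {1,2,3,6,7}→1  {2,3,5,6,7}→5  {3,4,5,6,7}→10
  6 left: {0,3,4,5,6,7}→20  {1,2,3,5,6,7}→6  {2,3,4,5,6,7}→15
  placing 0:q first → 21 extensions
  placing 1:s first → 35 extensions
total linear extensions = 56

56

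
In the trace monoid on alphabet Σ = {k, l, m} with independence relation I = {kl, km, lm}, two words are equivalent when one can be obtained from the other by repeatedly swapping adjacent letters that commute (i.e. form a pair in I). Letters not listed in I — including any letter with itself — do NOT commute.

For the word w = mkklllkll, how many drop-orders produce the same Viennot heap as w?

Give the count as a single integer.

#0=m has no predecessor
#1=k has no predecessor
#2=k depends on [1:k]
#3=l has no predecessor
#4=l depends on [3:l]
#5=l depends on [4:l]
#6=k depends on [2:k]
#7=l depends on [5:l]
#8=l depends on [7:l]
sources: [0:m, 1:k, 3:l]
N(rest) = Σ N(rest − s) over sources s of rest; N(one piece) = 1:
  size 1 → [0]=1  [6]=1  [8]=1
  size 2 → [0,6]=2  [0,8]=2  [2,6]=1  [6,8]=2  [7,8]=1
  size 3 → [0,2,6]=3  [0,6,8]=6  [0,7,8]=3  [1,2,6]=1  [2,6,8]=3  [5,7,8]=1  [6,7,8]=3
  size 4 → [0,1,2,6]=4  [0,2,6,8]=12  [0,5,7,8]=4  [0,6,7,8]=12  [1,2,6,8]=4  [2,6,7,8]=6  [4,5,7,8]=1  [5,6,7,8]=4
  size 5 → [0,1,2,6,8]=20  [0,2,6,7,8]=30  [0,4,5,7,8]=5  [0,5,6,7,8]=20  [1,2,6,7,8]=10  [2,5,6,7,8]=10  [3,4,5,7,8]=1  [4,5,6,7,8]=5
  size 6 → [0,1,2,6,7,8]=60  [0,2,5,6,7,8]=60  [0,3,4,5,7,8]=6  [0,4,5,6,7,8]=30  [1,2,5,6,7,8]=20  [2,4,5,6,7,8]=15  [3,4,5,6,7,8]=6
  size 7 → [0,1,2,5,6,7,8]=140  [0,2,4,5,6,7,8]=105  [0,3,4,5,6,7,8]=42  [1,2,4,5,6,7,8]=35  [2,3,4,5,6,7,8]=21
  first=0(m) contributes 56
  first=1(k) contributes 168
  first=3(l) contributes 280
|[w]| = 504

504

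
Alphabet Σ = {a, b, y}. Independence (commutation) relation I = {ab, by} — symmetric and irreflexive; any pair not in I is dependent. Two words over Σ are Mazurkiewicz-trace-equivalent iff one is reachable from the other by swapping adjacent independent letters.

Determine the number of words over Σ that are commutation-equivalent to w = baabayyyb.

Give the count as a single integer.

84

drop 0:b onto floor
drop 1:a onto floor
drop 2:a onto {1:a}
drop 3:b onto {0:b}
drop 4:a onto {2:a}
drop 5:y onto {4:a}
drop 6:y onto {5:y}
drop 7:y onto {6:y}
drop 8:b onto {3:b}
ground layer = {0:b, 1:a}
drop-orders for the pieces not yet dropped (sum over which currently-grounded one goes next):
  1 to go: {7} 1  {8} 1
  2 to go: {3,8} 1  {6,7} 1  {7,8} 2
  3 to go: {0,3,8} 1  {3,7,8} 3  {5,6,7} 1  {6,7,8} 3
  4 to go: {0,3,7,8} 4  {3,6,7,8} 6  {4,5,6,7} 1  {5,6,7,8} 4
  5 to go: {0,3,6,7,8} 10  {2,4,5,6,7} 1  {3,5,6,7,8} 10  {4,5,6,7,8} 5
  6 to go: {0,3,5,6,7,8} 20  {1,2,4,5,6,7} 1  {2,4,5,6,7,8} 6  {3,4,5,6,7,8} 15
  7 to go: {0,3,4,5,6,7,8} 35  {1,2,4,5,6,7,8} 7  {2,3,4,5,6,7,8} 21
  if 0:b drops first: 28 orders
  if 1:a drops first: 56 orders
heap linearizations: 84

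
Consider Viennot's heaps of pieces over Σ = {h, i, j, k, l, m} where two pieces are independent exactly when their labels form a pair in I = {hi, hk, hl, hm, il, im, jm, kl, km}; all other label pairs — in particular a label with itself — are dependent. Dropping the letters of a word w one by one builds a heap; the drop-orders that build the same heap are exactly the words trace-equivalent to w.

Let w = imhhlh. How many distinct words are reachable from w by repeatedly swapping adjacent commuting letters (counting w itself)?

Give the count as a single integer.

60

#0=i has no predecessor
#1=m has no predecessor
#2=h has no predecessor
#3=h depends on [2:h]
#4=l depends on [1:m]
#5=h depends on [3:h]
sources: [0:i, 1:m, 2:h]
N(rest) = Σ N(rest − s) over sources s of rest; N(one piece) = 1:
  size 1 → [0]=1  [4]=1  [5]=1
  size 2 → [0,4]=2  [0,5]=2  [1,4]=1  [3,5]=1  [4,5]=2
  size 3 → [0,1,4]=3  [0,3,5]=3  [0,4,5]=6  [1,4,5]=3  [2,3,5]=1  [3,4,5]=3
  size 4 → [0,1,4,5]=12  [0,2,3,5]=4  [0,3,4,5]=12  [1,3,4,5]=6  [2,3,4,5]=4
  first=0(i) contributes 10
  first=1(m) contributes 20
  first=2(h) contributes 30
|[w]| = 60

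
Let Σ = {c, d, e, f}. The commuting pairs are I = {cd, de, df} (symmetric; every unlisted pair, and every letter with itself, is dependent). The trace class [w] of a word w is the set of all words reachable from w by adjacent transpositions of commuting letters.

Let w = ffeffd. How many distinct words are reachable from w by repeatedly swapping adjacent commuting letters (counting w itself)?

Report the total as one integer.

6

piece 0:f — minimal
piece 1:f rests on {0:f}
piece 2:e rests on {1:f}
piece 3:f rests on {2:e}
piece 4:f rests on {3:f}
piece 5:d — minimal
minimal pieces: {0:f, 5:d}
ways to finish when only these pieces remain (= sum over removing one remaining piece with nothing left below it):
  1 left: {4}→1  {5}→1
  2 left: {3,4}→1  {4,5}→2
  3 left: {2,3,4}→1  {3,4,5}→3
  4 left: {1,2,3,4}→1  {2,3,4,5}→4
  placing 0:f first → 5 extensions
  placing 5:d first → 1 extensions
total linear extensions = 6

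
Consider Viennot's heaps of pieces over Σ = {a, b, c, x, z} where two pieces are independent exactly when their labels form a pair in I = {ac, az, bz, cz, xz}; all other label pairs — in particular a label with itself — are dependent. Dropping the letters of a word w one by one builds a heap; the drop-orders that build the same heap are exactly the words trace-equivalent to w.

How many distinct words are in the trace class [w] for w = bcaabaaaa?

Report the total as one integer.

3

drop 0:b onto floor
drop 1:c onto {0:b}
drop 2:a onto {0:b}
drop 3:a onto {2:a}
drop 4:b onto {1:c, 3:a}
drop 5:a onto {4:b}
drop 6:a onto {5:a}
drop 7:a onto {6:a}
drop 8:a onto {7:a}
ground layer = {0:b}
drop-orders for the pieces not yet dropped (sum over which currently-grounded one goes next):
  1 to go: {8} 1
  2 to go: {7,8} 1
  3 to go: {6,7,8} 1
  4 to go: {5,6,7,8} 1
  5 to go: {4,5,6,7,8} 1
  6 to go: {1,4,5,6,7,8} 1  {3,4,5,6,7,8} 1
  7 to go: {1,3,4,5,6,7,8} 2  {2,3,4,5,6,7,8} 1
  if 0:b drops first: 3 orders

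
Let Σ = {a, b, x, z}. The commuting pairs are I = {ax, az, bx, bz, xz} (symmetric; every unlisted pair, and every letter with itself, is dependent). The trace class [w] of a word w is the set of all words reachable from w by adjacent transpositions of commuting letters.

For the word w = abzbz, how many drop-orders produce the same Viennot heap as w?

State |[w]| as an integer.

piece 0:a — minimal
piece 1:b rests on {0:a}
piece 2:z — minimal
piece 3:b rests on {1:b}
piece 4:z rests on {2:z}
minimal pieces: {0:a, 2:z}
ways to finish when only these pieces remain (= sum over removing one remaining piece with nothing left below it):
  1 left: {3}→1  {4}→1
  2 left: {1,3}→1  {2,4}→1  {3,4}→2
  3 left: {0,1,3}→1  {1,3,4}→3  {2,3,4}→3
  placing 0:a first → 6 extensions
  placing 2:z first → 4 extensions
total linear extensions = 10

10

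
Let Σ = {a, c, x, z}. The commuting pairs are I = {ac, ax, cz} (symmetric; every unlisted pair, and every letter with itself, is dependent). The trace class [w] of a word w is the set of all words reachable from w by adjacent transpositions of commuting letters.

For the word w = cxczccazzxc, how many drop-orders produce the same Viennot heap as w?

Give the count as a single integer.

35

drop 0:c onto floor
drop 1:x onto {0:c}
drop 2:c onto {1:x}
drop 3:z onto {1:x}
drop 4:c onto {2:c}
drop 5:c onto {4:c}
drop 6:a onto {3:z}
drop 7:z onto {6:a}
drop 8:z onto {7:z}
drop 9:x onto {5:c, 8:z}
drop 10:c onto {9:x}
ground layer = {0:c}
drop-orders for the pieces not yet dropped (sum over which currently-grounded one goes next):
  1 to go: {10} 1
  2 to go: {9,10} 1
  3 to go: {5,9,10} 1  {8,9,10} 1
  4 to go: {4,5,9,10} 1  {5,8,9,10} 2  {7,8,9,10} 1
  5 to go: {2,4,5,9,10} 1  {4,5,8,9,10} 3  {5,7,8,9,10} 3  {6,7,8,9,10} 1
  6 to go: {2,4,5,8,9,10} 4  {3,6,7,8,9,10} 1  {4,5,7,8,9,10} 6  {5,6,7,8,9,10} 4
  7 to go: {2,4,5,7,8,9,10} 10  {3,5,6,7,8,9,10} 5  {4,5,6,7,8,9,10} 10
  8 to go: {2,4,5,6,7,8,9,10} 20  {3,4,5,6,7,8,9,10} 15
  9 to go: {2,3,4,5,6,7,8,9,10} 35
  if 0:c drops first: 35 orders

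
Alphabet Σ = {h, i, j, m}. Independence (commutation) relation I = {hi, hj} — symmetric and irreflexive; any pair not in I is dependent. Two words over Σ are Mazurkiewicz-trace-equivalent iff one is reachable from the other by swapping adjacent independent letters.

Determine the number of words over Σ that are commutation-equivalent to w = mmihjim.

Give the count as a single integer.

4

drop 0:m onto floor
drop 1:m onto {0:m}
drop 2:i onto {1:m}
drop 3:h onto {1:m}
drop 4:j onto {2:i}
drop 5:i onto {4:j}
drop 6:m onto {3:h, 5:i}
ground layer = {0:m}
drop-orders for the pieces not yet dropped (sum over which currently-grounded one goes next):
  1 to go: {6} 1
  2 to go: {3,6} 1  {5,6} 1
  3 to go: {3,5,6} 2  {4,5,6} 1
  4 to go: {2,4,5,6} 1  {3,4,5,6} 3
  5 to go: {2,3,4,5,6} 4
  if 0:m drops first: 4 orders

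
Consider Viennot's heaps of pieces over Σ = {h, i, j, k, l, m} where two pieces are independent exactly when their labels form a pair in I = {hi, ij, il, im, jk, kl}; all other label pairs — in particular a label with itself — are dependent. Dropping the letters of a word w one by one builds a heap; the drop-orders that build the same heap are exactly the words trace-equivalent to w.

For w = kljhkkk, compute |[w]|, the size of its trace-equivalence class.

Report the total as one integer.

piece 0:k — minimal
piece 1:l — minimal
piece 2:j rests on {1:l}
piece 3:h rests on {0:k, 2:j}
piece 4:k rests on {3:h}
piece 5:k rests on {4:k}
piece 6:k rests on {5:k}
minimal pieces: {0:k, 1:l}
ways to finish when only these pieces remain (= sum over removing one remaining piece with nothing left below it):
  1 left: {6}→1
  2 left: {5,6}→1
  3 left: {4,5,6}→1
  4 left: {3,4,5,6}→1
  5 left: {0,3,4,5,6}→1  {2,3,4,5,6}→1
  placing 0:k first → 1 extensions
  placing 1:l first → 2 extensions
total linear extensions = 3

3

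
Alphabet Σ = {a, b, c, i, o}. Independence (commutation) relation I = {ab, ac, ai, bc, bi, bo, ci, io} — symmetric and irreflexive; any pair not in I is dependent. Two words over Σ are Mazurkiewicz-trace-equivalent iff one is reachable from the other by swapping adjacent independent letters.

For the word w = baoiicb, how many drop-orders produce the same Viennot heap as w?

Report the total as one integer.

0(b) covers ∅
1(a) covers ∅
2(o) covers 1:a
3(i) covers ∅
4(i) covers 3:i
5(c) covers 2:o
6(b) covers 0:b
floor of heap: 0:b, 1:a, 3:i
completions by unplaced set U, small U first (add the entries for U minus each lowest piece of U):
  |U|=1: {4}:1  {5}:1  {6}:1
  |U|=2: {0,6}:1  {2,5}:1  {3,4}:1  {4,5}:2  {4,6}:2  {5,6}:2
  |U|=3: {0,4,6}:3  {0,5,6}:3  {1,2,5}:1  {2,4,5}:3  {2,5,6}:3  {3,4,5}:3  {3,4,6}:3  {4,5,6}:6
  |U|=4: {0,2,5,6}:6  {0,3,4,6}:6  {0,4,5,6}:12  {1,2,4,5}:4  {1,2,5,6}:4  {2,3,4,5}:6  {2,4,5,6}:12  {3,4,5,6}:12
  |U|=5: {0,1,2,5,6}:10  {0,2,4,5,6}:30  {0,3,4,5,6}:30  {1,2,3,4,5}:10  {1,2,4,5,6}:20  {2,3,4,5,6}:30
  start at 0(b): 60
  start at 1(a): 90
  start at 3(i): 60
sum over floor = 210

210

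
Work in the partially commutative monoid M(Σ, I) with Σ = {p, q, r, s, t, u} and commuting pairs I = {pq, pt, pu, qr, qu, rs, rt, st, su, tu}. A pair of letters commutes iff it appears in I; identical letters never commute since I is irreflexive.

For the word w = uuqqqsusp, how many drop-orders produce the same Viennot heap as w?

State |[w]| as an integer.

84

drop 0:u onto floor
drop 1:u onto {0:u}
drop 2:q onto floor
drop 3:q onto {2:q}
drop 4:q onto {3:q}
drop 5:s onto {4:q}
drop 6:u onto {1:u}
drop 7:s onto {5:s}
drop 8:p onto {7:s}
ground layer = {0:u, 2:q}
drop-orders for the pieces not yet dropped (sum over which currently-grounded one goes next):
  1 to go: {6} 1  {8} 1
  2 to go: {1,6} 1  {6,8} 2  {7,8} 1
  3 to go: {0,1,6} 1  {1,6,8} 3  {5,7,8} 1  {6,7,8} 3
  4 to go: {0,1,6,8} 4  {1,6,7,8} 6  {4,5,7,8} 1  {5,6,7,8} 4
  5 to go: {0,1,6,7,8} 10  {1,5,6,7,8} 10  {3,4,5,7,8} 1  {4,5,6,7,8} 5
  6 to go: {0,1,5,6,7,8} 20  {1,4,5,6,7,8} 15  {2,3,4,5,7,8} 1  {3,4,5,6,7,8} 6
  7 to go: {0,1,4,5,6,7,8} 35  {1,3,4,5,6,7,8} 21  {2,3,4,5,6,7,8} 7
  if 0:u drops first: 28 orders
  if 2:q drops first: 56 orders
heap linearizations: 84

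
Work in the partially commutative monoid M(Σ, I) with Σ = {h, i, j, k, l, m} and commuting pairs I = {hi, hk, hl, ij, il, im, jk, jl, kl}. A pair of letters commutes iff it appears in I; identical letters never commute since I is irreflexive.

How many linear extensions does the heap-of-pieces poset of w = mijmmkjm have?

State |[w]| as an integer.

11

drop 0:m onto floor
drop 1:i onto floor
drop 2:j onto {0:m}
drop 3:m onto {2:j}
drop 4:m onto {3:m}
drop 5:k onto {1:i, 4:m}
drop 6:j onto {4:m}
drop 7:m onto {5:k, 6:j}
ground layer = {0:m, 1:i}
drop-orders for the pieces not yet dropped (sum over which currently-grounded one goes next):
  1 to go: {7} 1
  2 to go: {5,7} 1  {6,7} 1
  3 to go: {1,5,7} 1  {5,6,7} 2
  4 to go: {1,5,6,7} 3  {4,5,6,7} 2
  5 to go: {1,4,5,6,7} 5  {3,4,5,6,7} 2
  6 to go: {1,3,4,5,6,7} 7  {2,3,4,5,6,7} 2
  if 0:m drops first: 9 orders
  if 1:i drops first: 2 orders
heap linearizations: 11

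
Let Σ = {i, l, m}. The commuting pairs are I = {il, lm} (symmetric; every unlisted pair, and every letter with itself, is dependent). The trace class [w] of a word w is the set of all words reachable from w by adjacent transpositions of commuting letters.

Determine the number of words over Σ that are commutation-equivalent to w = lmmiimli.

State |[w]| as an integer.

28

drop 0:l onto floor
drop 1:m onto floor
drop 2:m onto {1:m}
drop 3:i onto {2:m}
drop 4:i onto {3:i}
drop 5:m onto {4:i}
drop 6:l onto {0:l}
drop 7:i onto {5:m}
ground layer = {0:l, 1:m}
drop-orders for the pieces not yet dropped (sum over which currently-grounded one goes next):
  1 to go: {6} 1  {7} 1
  2 to go: {0,6} 1  {5,7} 1  {6,7} 2
  3 to go: {0,6,7} 3  {4,5,7} 1  {5,6,7} 3
  4 to go: {0,5,6,7} 6  {3,4,5,7} 1  {4,5,6,7} 4
  5 to go: {0,4,5,6,7} 10  {2,3,4,5,7} 1  {3,4,5,6,7} 5
  6 to go: {0,3,4,5,6,7} 15  {1,2,3,4,5,7} 1  {2,3,4,5,6,7} 6
  if 0:l drops first: 7 orders
  if 1:m drops first: 21 orders
heap linearizations: 28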